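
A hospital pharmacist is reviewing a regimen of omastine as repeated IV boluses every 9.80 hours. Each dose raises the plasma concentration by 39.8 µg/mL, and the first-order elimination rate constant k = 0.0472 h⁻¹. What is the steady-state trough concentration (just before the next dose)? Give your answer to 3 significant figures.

67.7 µg/mL

Fraction remaining after one interval: e^(−kτ) = e^(−0.04720 × 9.80) = 0.6297
R = 1 / (1 − 0.6297) = 2.700
Css,max = 39.8 × 2.700 = 107.5 µg/mL
Css,min = Css,max × e^(−kτ) = 107.5 × 0.6297 ≈ 67.7 µg/mL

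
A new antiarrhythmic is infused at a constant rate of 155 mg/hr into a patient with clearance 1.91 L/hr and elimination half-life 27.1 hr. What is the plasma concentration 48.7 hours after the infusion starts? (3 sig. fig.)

Css = rate / CL = 155 / 1.91 = 81.15 mg/L
k = ln 2 / 27.1 = 0.02558 hr⁻¹
C(t) = Css (1 − e^(−kt)) = 81.15 × (1 − e^(−1.246)) = 81.15 × 0.7122 ≈ 57.8 mg/L

57.8 mg/L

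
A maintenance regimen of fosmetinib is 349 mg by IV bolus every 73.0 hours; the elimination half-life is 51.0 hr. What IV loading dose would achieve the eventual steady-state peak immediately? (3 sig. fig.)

k = ln 2 / 51.0 = 0.01359 hr⁻¹
Accumulation ratio R = 1 / (1 − e^(−kτ)) = 1 / (1 − e^(−0.01359×73.0)) = 1 / (1 − 0.3708) = 1.589
Loading dose = maintenance dose × R = 349 × 1.589 ≈ 555 mg

555 mg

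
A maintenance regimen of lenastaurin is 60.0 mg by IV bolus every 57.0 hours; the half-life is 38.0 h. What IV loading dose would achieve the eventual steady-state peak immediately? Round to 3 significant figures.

92.8 mg

k = ln 2 / 38.0 = 0.01824 h⁻¹
Accumulation ratio R = 1 / (1 − e^(−kτ)) = 1 / (1 − e^(−0.01824×57.0)) = 1 / (1 − 0.3536) = 1.547
Loading dose = maintenance dose × R = 60.0 × 1.547 ≈ 92.8 mg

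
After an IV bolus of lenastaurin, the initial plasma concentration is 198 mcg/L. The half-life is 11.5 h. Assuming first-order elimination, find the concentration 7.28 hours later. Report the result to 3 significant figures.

128 mcg/L

k = ln 2 / 11.5 = 0.06027 h⁻¹
C(t) = C₀ e^(−kt) = 198 × e^(−0.06027 × 7.28) = 198 × e^(−0.4388) = 198 × 0.6448 ≈ 128 mcg/L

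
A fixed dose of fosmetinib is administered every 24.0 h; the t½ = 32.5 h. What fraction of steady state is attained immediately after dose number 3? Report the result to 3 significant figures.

k = ln 2 / 32.5 = 0.02133 h⁻¹
f_n = 1 − e^(−nkτ) = 1 − e^(−3 × 0.02133 × 24.0) = 1 − e^(−1.536) = 1 − 0.2153 ≈ 0.785

0.785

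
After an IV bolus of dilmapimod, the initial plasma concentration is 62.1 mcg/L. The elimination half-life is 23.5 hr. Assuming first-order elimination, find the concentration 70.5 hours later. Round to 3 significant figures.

k = ln 2 / 23.5 = 0.02950 hr⁻¹
70.5 hr is 3.000 half-lives, so C = 62.1 × (1/2)^3.000 = 62.1 × 0.1250 ≈ 7.76 mcg/L

7.76 mcg/L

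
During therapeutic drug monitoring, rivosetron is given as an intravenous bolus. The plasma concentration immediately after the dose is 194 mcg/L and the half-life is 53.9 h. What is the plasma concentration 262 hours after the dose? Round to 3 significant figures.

6.68 mcg/L

k = ln 2 / 53.9 = 0.01286 h⁻¹
C(t) = C₀ e^(−kt) = 194 × e^(−0.01286 × 262) = 194 × e^(−3.369) = 194 × 0.03441 ≈ 6.68 mcg/L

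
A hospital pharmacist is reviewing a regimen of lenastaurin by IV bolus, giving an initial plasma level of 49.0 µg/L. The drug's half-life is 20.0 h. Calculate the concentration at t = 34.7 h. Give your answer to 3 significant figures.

k = ln 2 / 20.0 = 0.03466 h⁻¹
34.7 h is 1.735 half-lives, so C = 49.0 × (1/2)^1.735 = 49.0 × 0.3004 ≈ 14.7 µg/L

14.7 µg/L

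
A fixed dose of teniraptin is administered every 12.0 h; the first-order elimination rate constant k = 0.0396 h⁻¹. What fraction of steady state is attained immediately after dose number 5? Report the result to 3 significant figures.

0.907

f_n = 1 − e^(−nkτ) = 1 − e^(−5 × 0.03960 × 12.0) = 1 − e^(−2.376) = 1 − 0.09292 ≈ 0.907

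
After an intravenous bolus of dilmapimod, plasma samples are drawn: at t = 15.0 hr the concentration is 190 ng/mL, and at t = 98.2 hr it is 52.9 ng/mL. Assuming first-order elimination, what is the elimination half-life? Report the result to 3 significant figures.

k = ln(C₁/C₂) / (t₂ − t₁) = ln(190/52.9) / (98.2 − 15.0)
  = 1.279 / 83.20 = 0.01537 hr⁻¹
t½ = ln 2 / k = ln 2 / 0.01537 ≈ 45.1 hours

45.1 hours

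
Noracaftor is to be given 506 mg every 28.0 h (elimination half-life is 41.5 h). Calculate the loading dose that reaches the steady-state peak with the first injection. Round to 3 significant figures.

1350 mg

k = ln 2 / 41.5 = 0.01670 h⁻¹
Accumulation ratio R = 1 / (1 − e^(−kτ)) = 1 / (1 − e^(−0.01670×28.0)) = 1 / (1 − 0.6265) = 2.677
Loading dose = maintenance dose × R = 506 × 2.677 ≈ 1350 mg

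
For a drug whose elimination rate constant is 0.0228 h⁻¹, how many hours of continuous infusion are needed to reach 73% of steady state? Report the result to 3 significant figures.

f = 1 − e^(−kt)  ⇒  t = −ln(1 − f) / k
t = −ln(1 − 0.73) / 0.02280 = 1.309 / 0.02280 ≈ 57.4 hours

57.4 hours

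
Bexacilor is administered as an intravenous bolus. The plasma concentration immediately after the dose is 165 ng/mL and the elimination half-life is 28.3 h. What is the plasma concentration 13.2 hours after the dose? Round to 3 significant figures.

k = ln 2 / 28.3 = 0.02449 h⁻¹
13.2 h is 0.4664 half-lives, so C = 165 × (1/2)^0.4664 = 165 × 0.7238 ≈ 119 ng/mL

119 ng/mL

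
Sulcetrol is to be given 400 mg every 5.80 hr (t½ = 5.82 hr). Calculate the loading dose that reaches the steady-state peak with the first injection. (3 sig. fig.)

802 mg

k = ln 2 / 5.82 = 0.1191 hr⁻¹
Accumulation ratio R = 1 / (1 − e^(−kτ)) = 1 / (1 − e^(−0.1191×5.80)) = 1 / (1 − 0.5012) = 2.005
Loading dose = maintenance dose × R = 400 × 2.005 ≈ 802 mg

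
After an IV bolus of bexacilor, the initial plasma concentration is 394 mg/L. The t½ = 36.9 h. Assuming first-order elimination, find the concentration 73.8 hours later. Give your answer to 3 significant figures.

k = ln 2 / 36.9 = 0.01878 h⁻¹
C(t) = C₀ e^(−kt) = 394 × e^(−0.01878 × 73.8) = 394 × e^(−1.386) = 394 × 0.2500 ≈ 98.5 mg/L

98.5 mg/L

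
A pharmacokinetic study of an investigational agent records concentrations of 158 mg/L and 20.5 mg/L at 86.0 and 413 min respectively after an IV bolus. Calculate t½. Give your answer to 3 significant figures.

111 minutes

k = ln(C₁/C₂) / (t₂ − t₁) = ln(158/20.5) / (413 − 86.0)
  = 2.042 / 327.0 = 0.006245 min⁻¹
t½ = ln 2 / k = ln 2 / 0.006245 ≈ 111 minutes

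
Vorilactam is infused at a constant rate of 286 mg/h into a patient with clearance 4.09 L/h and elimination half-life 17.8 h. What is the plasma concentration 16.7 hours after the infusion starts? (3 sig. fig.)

Css = rate / CL = 286 / 4.09 = 69.93 mg/L
k = ln 2 / 17.8 = 0.03894 h⁻¹
C(t) = Css (1 − e^(−kt)) = 69.93 × (1 − e^(−0.6503)) = 69.93 × 0.4781 ≈ 33.4 mg/L

33.4 mg/L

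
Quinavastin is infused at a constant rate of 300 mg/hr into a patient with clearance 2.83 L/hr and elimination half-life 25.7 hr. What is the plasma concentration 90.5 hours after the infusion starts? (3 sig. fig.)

96.8 µg/mL

Css = rate / CL = 300 / 2.83 = 106.0 µg/mL
k = ln 2 / 25.7 = 0.02697 hr⁻¹
C(t) = Css (1 − e^(−kt)) = 106.0 × (1 − e^(−2.441)) = 106.0 × 0.9129 ≈ 96.8 µg/mL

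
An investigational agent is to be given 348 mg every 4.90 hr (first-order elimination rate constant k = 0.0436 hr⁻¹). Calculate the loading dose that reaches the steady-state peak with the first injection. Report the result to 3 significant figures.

Accumulation ratio R = 1 / (1 − e^(−kτ)) = 1 / (1 − e^(−0.04360×4.90)) = 1 / (1 − 0.8076) = 5.199
Loading dose = maintenance dose × R = 348 × 5.199 ≈ 1810 mg

1810 mg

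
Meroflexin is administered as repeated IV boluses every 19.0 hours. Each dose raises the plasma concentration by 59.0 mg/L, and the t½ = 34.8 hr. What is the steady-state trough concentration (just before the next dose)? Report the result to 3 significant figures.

128 mg/L

k = ln 2 / 34.8 = 0.01992 hr⁻¹
Fraction remaining after one interval: e^(−kτ) = e^(−0.01992 × 19.0) = 0.6849
R = 1 / (1 − 0.6849) = 3.174
Css,max = 59.0 × 3.174 = 187.3 mg/L
Css,min = Css,max × e^(−kτ) = 187.3 × 0.6849 ≈ 128 mg/L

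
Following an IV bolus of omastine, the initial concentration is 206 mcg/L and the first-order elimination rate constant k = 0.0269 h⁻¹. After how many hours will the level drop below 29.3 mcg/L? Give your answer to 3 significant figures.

C(t) = C₀ e^(−kt)  ⇒  t = ln(C₀/C) / k
t = ln(206/29.3) / 0.02690 = 1.950 / 0.02690 ≈ 72.5 hours

72.5 hours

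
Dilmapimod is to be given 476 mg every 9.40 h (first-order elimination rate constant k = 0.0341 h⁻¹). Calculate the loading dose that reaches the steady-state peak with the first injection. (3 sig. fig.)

Accumulation ratio R = 1 / (1 − e^(−kτ)) = 1 / (1 − e^(−0.03410×9.40)) = 1 / (1 − 0.7258) = 3.646
Loading dose = maintenance dose × R = 476 × 3.646 ≈ 1740 mg

1740 mg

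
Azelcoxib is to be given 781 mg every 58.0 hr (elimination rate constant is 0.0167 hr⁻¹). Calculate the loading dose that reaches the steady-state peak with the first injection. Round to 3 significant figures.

Accumulation ratio R = 1 / (1 − e^(−kτ)) = 1 / (1 − e^(−0.01670×58.0)) = 1 / (1 − 0.3796) = 1.612
Loading dose = maintenance dose × R = 781 × 1.612 ≈ 1260 mg

1260 mg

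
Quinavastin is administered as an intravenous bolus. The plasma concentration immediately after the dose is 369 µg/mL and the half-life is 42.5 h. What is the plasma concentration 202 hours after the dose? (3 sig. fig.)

13.7 µg/mL

k = ln 2 / 42.5 = 0.01631 h⁻¹
C(t) = C₀ e^(−kt) = 369 × e^(−0.01631 × 202) = 369 × e^(−3.294) = 369 × 0.03709 ≈ 13.7 µg/mL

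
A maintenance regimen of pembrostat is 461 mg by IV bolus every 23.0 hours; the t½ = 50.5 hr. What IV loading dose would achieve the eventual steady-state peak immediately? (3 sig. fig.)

k = ln 2 / 50.5 = 0.01373 hr⁻¹
Accumulation ratio R = 1 / (1 − e^(−kτ)) = 1 / (1 − e^(−0.01373×23.0)) = 1 / (1 − 0.7293) = 3.694
Loading dose = maintenance dose × R = 461 × 3.694 ≈ 1700 mg

1700 mg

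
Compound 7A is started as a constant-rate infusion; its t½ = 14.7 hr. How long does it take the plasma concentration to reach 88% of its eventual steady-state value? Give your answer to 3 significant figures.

k = ln 2 / 14.7 = 0.04715 hr⁻¹
f = 1 − e^(−kt)  ⇒  t = −ln(1 − f) / k
t = −ln(1 − 0.88) / 0.04715 = 2.120 / 0.04715 ≈ 45.0 hours

45.0 hours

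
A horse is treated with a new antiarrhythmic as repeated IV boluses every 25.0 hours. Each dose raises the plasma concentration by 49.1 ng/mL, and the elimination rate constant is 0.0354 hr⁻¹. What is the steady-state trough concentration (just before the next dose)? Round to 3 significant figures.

34.5 ng/mL

Fraction remaining after one interval: e^(−kτ) = e^(−0.03540 × 25.0) = 0.4127
R = 1 / (1 − 0.4127) = 1.703
Css,max = 49.1 × 1.703 = 83.60 ng/mL
Css,min = Css,max × e^(−kτ) = 83.60 × 0.4127 ≈ 34.5 ng/mL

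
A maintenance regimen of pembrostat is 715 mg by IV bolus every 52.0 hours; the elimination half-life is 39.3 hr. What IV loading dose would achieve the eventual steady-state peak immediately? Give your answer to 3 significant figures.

1190 mg

k = ln 2 / 39.3 = 0.01764 hr⁻¹
Accumulation ratio R = 1 / (1 − e^(−kτ)) = 1 / (1 − e^(−0.01764×52.0)) = 1 / (1 − 0.3997) = 1.666
Loading dose = maintenance dose × R = 715 × 1.666 ≈ 1190 mg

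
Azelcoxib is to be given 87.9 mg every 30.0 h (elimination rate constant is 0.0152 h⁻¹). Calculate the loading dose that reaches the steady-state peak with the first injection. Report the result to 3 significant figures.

240 mg

Accumulation ratio R = 1 / (1 − e^(−kτ)) = 1 / (1 − e^(−0.01520×30.0)) = 1 / (1 − 0.6338) = 2.731
Loading dose = maintenance dose × R = 87.9 × 2.731 ≈ 240 mg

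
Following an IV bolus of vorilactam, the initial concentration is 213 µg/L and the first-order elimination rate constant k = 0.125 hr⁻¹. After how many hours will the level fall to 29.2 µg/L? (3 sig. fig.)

15.9 hours

C(t) = C₀ e^(−kt)  ⇒  t = ln(C₀/C) / k
t = ln(213/29.2) / 0.1250 = 1.987 / 0.1250 ≈ 15.9 hours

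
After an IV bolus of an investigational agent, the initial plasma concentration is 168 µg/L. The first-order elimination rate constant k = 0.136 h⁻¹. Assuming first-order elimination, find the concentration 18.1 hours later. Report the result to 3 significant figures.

14.3 µg/L

C(t) = C₀ e^(−kt) = 168 × e^(−0.1360 × 18.1) = 168 × e^(−2.462) = 168 × 0.08530 ≈ 14.3 µg/L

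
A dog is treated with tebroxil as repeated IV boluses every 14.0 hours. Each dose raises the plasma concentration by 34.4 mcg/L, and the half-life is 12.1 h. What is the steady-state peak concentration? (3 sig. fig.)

62.4 mcg/L

k = ln 2 / 12.1 = 0.05728 h⁻¹
Fraction remaining after one interval: e^(−kτ) = e^(−0.05728 × 14.0) = 0.4484
R = 1 / (1 − 0.4484) = 1.813
Css,max = 34.4 × 1.813 ≈ 62.4 mcg/L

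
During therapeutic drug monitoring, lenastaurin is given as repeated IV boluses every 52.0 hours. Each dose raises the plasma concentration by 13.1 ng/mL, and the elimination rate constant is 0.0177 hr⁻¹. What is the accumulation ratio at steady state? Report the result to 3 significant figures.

Fraction remaining after one interval: e^(−kτ) = e^(−0.01770 × 52.0) = 0.3984
R = 1 / (1 − 0.3984) = 1 / 0.6016 ≈ 1.66

1.66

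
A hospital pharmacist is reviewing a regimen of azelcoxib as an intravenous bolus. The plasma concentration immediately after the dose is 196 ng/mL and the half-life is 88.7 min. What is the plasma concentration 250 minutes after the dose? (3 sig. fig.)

27.8 ng/mL

k = ln 2 / 88.7 = 0.007815 min⁻¹
C(t) = C₀ e^(−kt) = 196 × e^(−0.007815 × 250) = 196 × e^(−1.954) = 196 × 0.1418 ≈ 27.8 ng/mL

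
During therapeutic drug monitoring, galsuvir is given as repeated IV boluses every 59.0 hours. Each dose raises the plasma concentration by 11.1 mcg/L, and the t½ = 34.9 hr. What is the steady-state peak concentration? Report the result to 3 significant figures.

16.1 mcg/L

k = ln 2 / 34.9 = 0.01986 hr⁻¹
Fraction remaining after one interval: e^(−kτ) = e^(−0.01986 × 59.0) = 0.3098
R = 1 / (1 − 0.3098) = 1.449
Css,max = 11.1 × 1.449 ≈ 16.1 mcg/L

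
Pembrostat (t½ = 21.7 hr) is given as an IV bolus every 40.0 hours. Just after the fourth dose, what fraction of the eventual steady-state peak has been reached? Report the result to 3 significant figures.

0.994

k = ln 2 / 21.7 = 0.03194 hr⁻¹
f_n = 1 − e^(−nkτ) = 1 − e^(−4 × 0.03194 × 40.0) = 1 − e^(−5.111) = 1 − 0.006031 ≈ 0.994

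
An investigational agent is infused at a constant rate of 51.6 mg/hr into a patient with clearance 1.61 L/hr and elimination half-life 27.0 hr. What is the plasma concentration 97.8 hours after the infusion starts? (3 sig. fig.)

Css = rate / CL = 51.6 / 1.61 = 32.05 mg/L
k = ln 2 / 27.0 = 0.02567 hr⁻¹
C(t) = Css (1 − e^(−kt)) = 32.05 × (1 − e^(−2.511)) = 32.05 × 0.9188 ≈ 29.4 mg/L

29.4 mg/L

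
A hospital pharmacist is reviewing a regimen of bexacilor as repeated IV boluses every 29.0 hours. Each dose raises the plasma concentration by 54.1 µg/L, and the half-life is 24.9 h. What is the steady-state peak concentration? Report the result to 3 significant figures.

97.7 µg/L

k = ln 2 / 24.9 = 0.02784 h⁻¹
Fraction remaining after one interval: e^(−kτ) = e^(−0.02784 × 29.0) = 0.4461
R = 1 / (1 − 0.4461) = 1.805
Css,max = 54.1 × 1.805 ≈ 97.7 µg/L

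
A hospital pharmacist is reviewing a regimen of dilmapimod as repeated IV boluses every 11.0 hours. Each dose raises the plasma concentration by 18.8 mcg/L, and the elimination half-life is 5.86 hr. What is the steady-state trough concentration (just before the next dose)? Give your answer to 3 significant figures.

7.03 mcg/L

k = ln 2 / 5.86 = 0.1183 hr⁻¹
Fraction remaining after one interval: e^(−kτ) = e^(−0.1183 × 11.0) = 0.2722
R = 1 / (1 − 0.2722) = 1.374
Css,max = 18.8 × 1.374 = 25.83 mcg/L
Css,min = Css,max × e^(−kτ) = 25.83 × 0.2722 ≈ 7.03 mcg/L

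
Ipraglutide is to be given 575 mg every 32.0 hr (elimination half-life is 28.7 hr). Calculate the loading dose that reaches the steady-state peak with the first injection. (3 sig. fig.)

k = ln 2 / 28.7 = 0.02415 hr⁻¹
Accumulation ratio R = 1 / (1 − e^(−kτ)) = 1 / (1 − e^(−0.02415×32.0)) = 1 / (1 − 0.4617) = 1.858
Loading dose = maintenance dose × R = 575 × 1.858 ≈ 1070 mg

1070 mg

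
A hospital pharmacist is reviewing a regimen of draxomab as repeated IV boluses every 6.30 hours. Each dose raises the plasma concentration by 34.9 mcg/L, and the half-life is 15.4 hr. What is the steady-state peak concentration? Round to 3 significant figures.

k = ln 2 / 15.4 = 0.04501 hr⁻¹
Fraction remaining after one interval: e^(−kτ) = e^(−0.04501 × 6.30) = 0.7531
R = 1 / (1 − 0.7531) = 4.050
Css,max = 34.9 × 4.050 ≈ 141 mcg/L

141 mcg/L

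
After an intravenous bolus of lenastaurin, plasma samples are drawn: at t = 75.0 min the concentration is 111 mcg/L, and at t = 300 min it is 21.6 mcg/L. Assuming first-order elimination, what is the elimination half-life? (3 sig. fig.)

k = ln(C₁/C₂) / (t₂ − t₁) = ln(111/21.6) / (300 − 75.0)
  = 1.637 / 225.0 = 0.007275 min⁻¹
t½ = ln 2 / k = ln 2 / 0.007275 ≈ 95.3 minutes

95.3 minutes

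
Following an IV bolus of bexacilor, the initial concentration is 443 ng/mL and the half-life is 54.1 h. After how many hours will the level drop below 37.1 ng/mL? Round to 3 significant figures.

k = ln 2 / 54.1 = 0.01281 h⁻¹
C(t) = C₀ e^(−kt)  ⇒  t = ln(C₀/C) / k
t = ln(443/37.1) / 0.01281 = 2.480 / 0.01281 ≈ 194 hours

194 hours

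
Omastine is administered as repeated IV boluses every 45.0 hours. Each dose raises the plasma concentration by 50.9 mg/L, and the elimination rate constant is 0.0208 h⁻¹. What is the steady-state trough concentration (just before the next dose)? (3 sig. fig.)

Fraction remaining after one interval: e^(−kτ) = e^(−0.02080 × 45.0) = 0.3922
R = 1 / (1 − 0.3922) = 1.645
Css,max = 50.9 × 1.645 = 83.74 mg/L
Css,min = Css,max × e^(−kτ) = 83.74 × 0.3922 ≈ 32.8 mg/L

32.8 mg/L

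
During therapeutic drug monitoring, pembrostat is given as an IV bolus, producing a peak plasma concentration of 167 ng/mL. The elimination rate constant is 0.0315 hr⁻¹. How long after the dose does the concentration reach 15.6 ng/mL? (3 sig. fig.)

C(t) = C₀ e^(−kt)  ⇒  t = ln(C₀/C) / k
t = ln(167/15.6) / 0.03150 = 2.371 / 0.03150 ≈ 75.3 hours

75.3 hours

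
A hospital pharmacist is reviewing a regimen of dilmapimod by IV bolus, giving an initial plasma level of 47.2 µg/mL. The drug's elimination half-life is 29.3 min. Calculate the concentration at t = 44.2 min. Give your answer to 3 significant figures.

16.6 µg/mL

k = ln 2 / 29.3 = 0.02366 min⁻¹
44.2 min is 1.509 half-lives, so C = 47.2 × (1/2)^1.509 = 47.2 × 0.3515 ≈ 16.6 µg/mL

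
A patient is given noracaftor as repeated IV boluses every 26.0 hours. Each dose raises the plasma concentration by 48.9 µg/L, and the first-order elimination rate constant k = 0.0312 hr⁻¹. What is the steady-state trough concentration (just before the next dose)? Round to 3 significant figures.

39.1 µg/L

Fraction remaining after one interval: e^(−kτ) = e^(−0.03120 × 26.0) = 0.4443
R = 1 / (1 − 0.4443) = 1.800
Css,max = 48.9 × 1.800 = 88.00 µg/L
Css,min = Css,max × e^(−kτ) = 88.00 × 0.4443 ≈ 39.1 µg/L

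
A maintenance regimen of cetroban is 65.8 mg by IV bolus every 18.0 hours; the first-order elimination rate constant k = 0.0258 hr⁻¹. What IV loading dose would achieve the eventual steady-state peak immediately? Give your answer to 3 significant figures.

177 mg

Accumulation ratio R = 1 / (1 − e^(−kτ)) = 1 / (1 − e^(−0.02580×18.0)) = 1 / (1 − 0.6285) = 2.692
Loading dose = maintenance dose × R = 65.8 × 2.692 ≈ 177 mg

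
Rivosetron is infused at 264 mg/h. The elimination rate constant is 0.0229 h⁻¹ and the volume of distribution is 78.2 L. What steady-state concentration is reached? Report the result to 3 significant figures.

CL = k · V = 0.0229 × 78.2 = 1.791 L/h
Css = rate / CL = 264 / 1.791 ≈ 147 µg/mL

147 µg/mL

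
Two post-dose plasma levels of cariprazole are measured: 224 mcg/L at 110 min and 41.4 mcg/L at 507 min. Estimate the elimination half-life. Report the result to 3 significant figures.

k = ln(C₁/C₂) / (t₂ − t₁) = ln(224/41.4) / (507 − 110)
  = 1.688 / 397.0 = 0.004253 min⁻¹
t½ = ln 2 / k = ln 2 / 0.004253 ≈ 163 minutes

163 minutes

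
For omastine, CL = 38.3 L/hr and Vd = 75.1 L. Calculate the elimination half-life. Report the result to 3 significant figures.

k = CL / V = 38.3 / 75.1 = 0.5100 hr⁻¹
t½ = ln 2 / k = ln 2 / 0.5100 ≈ 1.36 hours

1.36 hours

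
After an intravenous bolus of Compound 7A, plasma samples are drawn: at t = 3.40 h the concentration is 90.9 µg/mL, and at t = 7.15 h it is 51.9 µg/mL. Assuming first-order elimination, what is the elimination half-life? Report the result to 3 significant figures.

k = ln(C₁/C₂) / (t₂ − t₁) = ln(90.9/51.9) / (7.15 − 3.40)
  = 0.5604 / 3.750 = 0.1495 h⁻¹
t½ = ln 2 / k = ln 2 / 0.1495 ≈ 4.64 hours

4.64 hours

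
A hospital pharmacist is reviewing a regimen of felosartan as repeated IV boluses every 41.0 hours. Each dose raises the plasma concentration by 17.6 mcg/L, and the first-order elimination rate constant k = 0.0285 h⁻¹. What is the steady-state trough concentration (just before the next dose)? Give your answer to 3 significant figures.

7.94 mcg/L

Fraction remaining after one interval: e^(−kτ) = e^(−0.02850 × 41.0) = 0.3108
R = 1 / (1 − 0.3108) = 1.451
Css,max = 17.6 × 1.451 = 25.54 mcg/L
Css,min = Css,max × e^(−kτ) = 25.54 × 0.3108 ≈ 7.94 mcg/L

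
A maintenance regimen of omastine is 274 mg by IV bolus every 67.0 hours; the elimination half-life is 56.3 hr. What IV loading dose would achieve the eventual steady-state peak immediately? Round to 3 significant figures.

488 mg

k = ln 2 / 56.3 = 0.01231 hr⁻¹
Accumulation ratio R = 1 / (1 − e^(−kτ)) = 1 / (1 − e^(−0.01231×67.0)) = 1 / (1 − 0.4383) = 1.780
Loading dose = maintenance dose × R = 274 × 1.780 ≈ 488 mg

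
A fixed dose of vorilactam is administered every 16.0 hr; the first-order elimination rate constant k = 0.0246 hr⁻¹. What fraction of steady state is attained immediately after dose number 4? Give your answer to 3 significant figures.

0.793

f_n = 1 − e^(−nkτ) = 1 − e^(−4 × 0.02460 × 16.0) = 1 − e^(−1.574) = 1 − 0.2071 ≈ 0.793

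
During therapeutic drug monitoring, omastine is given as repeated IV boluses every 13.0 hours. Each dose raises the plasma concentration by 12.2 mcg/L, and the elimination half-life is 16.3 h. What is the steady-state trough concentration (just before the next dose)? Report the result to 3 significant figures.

16.5 mcg/L

k = ln 2 / 16.3 = 0.04252 h⁻¹
Fraction remaining after one interval: e^(−kτ) = e^(−0.04252 × 13.0) = 0.5753
R = 1 / (1 − 0.5753) = 2.355
Css,max = 12.2 × 2.355 = 28.73 mcg/L
Css,min = Css,max × e^(−kτ) = 28.73 × 0.5753 ≈ 16.5 mcg/L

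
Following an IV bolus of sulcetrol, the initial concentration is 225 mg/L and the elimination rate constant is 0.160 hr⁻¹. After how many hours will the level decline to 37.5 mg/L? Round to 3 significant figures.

C(t) = C₀ e^(−kt)  ⇒  t = ln(C₀/C) / k
t = ln(225/37.5) / 0.1600 = 1.792 / 0.1600 ≈ 11.2 hours

11.2 hours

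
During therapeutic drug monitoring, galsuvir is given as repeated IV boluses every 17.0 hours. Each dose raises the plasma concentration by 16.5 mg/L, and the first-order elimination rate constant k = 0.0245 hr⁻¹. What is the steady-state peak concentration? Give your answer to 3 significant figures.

48.4 mg/L

Fraction remaining after one interval: e^(−kτ) = e^(−0.02450 × 17.0) = 0.6594
R = 1 / (1 − 0.6594) = 2.936
Css,max = 16.5 × 2.936 ≈ 48.4 mg/L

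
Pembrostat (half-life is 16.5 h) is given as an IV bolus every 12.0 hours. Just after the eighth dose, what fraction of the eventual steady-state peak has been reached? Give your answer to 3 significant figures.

0.982

k = ln 2 / 16.5 = 0.04201 h⁻¹
f_n = 1 − e^(−nkτ) = 1 − e^(−8 × 0.04201 × 12.0) = 1 − e^(−4.033) = 1 − 0.01772 ≈ 0.982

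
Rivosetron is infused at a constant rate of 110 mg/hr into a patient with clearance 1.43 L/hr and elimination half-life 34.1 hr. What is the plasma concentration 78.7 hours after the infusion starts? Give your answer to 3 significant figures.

Css = rate / CL = 110 / 1.43 = 76.92 mg/L
k = ln 2 / 34.1 = 0.02033 hr⁻¹
C(t) = Css (1 − e^(−kt)) = 76.92 × (1 − e^(−1.600)) = 76.92 × 0.7980 ≈ 61.4 mg/L

61.4 mg/L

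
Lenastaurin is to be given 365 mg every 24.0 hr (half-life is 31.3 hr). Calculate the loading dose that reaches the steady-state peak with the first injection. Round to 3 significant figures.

k = ln 2 / 31.3 = 0.02215 hr⁻¹
Accumulation ratio R = 1 / (1 − e^(−kτ)) = 1 / (1 − e^(−0.02215×24.0)) = 1 / (1 − 0.5877) = 2.426
Loading dose = maintenance dose × R = 365 × 2.426 ≈ 885 mg

885 mg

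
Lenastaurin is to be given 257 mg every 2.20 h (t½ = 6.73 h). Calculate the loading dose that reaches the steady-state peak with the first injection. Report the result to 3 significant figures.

1270 mg

k = ln 2 / 6.73 = 0.1030 h⁻¹
Accumulation ratio R = 1 / (1 − e^(−kτ)) = 1 / (1 − e^(−0.1030×2.20)) = 1 / (1 − 0.7973) = 4.932
Loading dose = maintenance dose × R = 257 × 4.932 ≈ 1270 mg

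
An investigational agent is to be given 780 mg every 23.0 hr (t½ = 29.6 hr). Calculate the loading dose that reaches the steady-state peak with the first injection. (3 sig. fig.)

k = ln 2 / 29.6 = 0.02342 hr⁻¹
Accumulation ratio R = 1 / (1 − e^(−kτ)) = 1 / (1 − e^(−0.02342×23.0)) = 1 / (1 − 0.5836) = 2.401
Loading dose = maintenance dose × R = 780 × 2.401 ≈ 1870 mg

1870 mg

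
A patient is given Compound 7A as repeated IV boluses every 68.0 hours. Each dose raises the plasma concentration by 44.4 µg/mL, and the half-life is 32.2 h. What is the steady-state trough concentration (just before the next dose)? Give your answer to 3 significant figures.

13.4 µg/mL

k = ln 2 / 32.2 = 0.02153 h⁻¹
Fraction remaining after one interval: e^(−kτ) = e^(−0.02153 × 68.0) = 0.2314
R = 1 / (1 − 0.2314) = 1.301
Css,max = 44.4 × 1.301 = 57.76 µg/mL
Css,min = Css,max × e^(−kτ) = 57.76 × 0.2314 ≈ 13.4 µg/mL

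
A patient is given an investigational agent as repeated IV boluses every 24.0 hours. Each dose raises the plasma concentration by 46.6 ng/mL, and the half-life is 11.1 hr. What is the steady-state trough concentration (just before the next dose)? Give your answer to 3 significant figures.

13.4 ng/mL

k = ln 2 / 11.1 = 0.06245 hr⁻¹
Fraction remaining after one interval: e^(−kτ) = e^(−0.06245 × 24.0) = 0.2234
R = 1 / (1 − 0.2234) = 1.288
Css,max = 46.6 × 1.288 = 60.01 ng/mL
Css,min = Css,max × e^(−kτ) = 60.01 × 0.2234 ≈ 13.4 ng/mL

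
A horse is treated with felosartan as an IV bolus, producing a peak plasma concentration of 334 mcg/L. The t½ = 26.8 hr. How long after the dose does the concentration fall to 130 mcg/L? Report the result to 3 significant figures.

k = ln 2 / 26.8 = 0.02586 hr⁻¹
C(t) = C₀ e^(−kt)  ⇒  t = ln(C₀/C) / k
t = ln(334/130) / 0.02586 = 0.9436 / 0.02586 ≈ 36.5 hours

36.5 hours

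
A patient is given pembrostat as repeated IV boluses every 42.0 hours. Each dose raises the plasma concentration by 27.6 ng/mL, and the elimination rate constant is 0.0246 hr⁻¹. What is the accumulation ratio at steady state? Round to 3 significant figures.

Fraction remaining after one interval: e^(−kτ) = e^(−0.02460 × 42.0) = 0.3559
R = 1 / (1 − 0.3559) = 1 / 0.6441 ≈ 1.55

1.55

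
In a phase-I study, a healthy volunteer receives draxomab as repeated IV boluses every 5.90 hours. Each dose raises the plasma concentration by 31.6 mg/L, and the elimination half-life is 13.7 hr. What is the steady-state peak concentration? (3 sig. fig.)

k = ln 2 / 13.7 = 0.05059 hr⁻¹
Fraction remaining after one interval: e^(−kτ) = e^(−0.05059 × 5.90) = 0.7419
R = 1 / (1 − 0.7419) = 3.875
Css,max = 31.6 × 3.875 ≈ 122 mg/L

122 mg/L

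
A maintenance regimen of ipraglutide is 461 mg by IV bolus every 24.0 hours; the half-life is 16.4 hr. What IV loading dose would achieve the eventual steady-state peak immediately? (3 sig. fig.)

k = ln 2 / 16.4 = 0.04227 hr⁻¹
Accumulation ratio R = 1 / (1 − e^(−kτ)) = 1 / (1 − e^(−0.04227×24.0)) = 1 / (1 − 0.3626) = 1.569
Loading dose = maintenance dose × R = 461 × 1.569 ≈ 723 mg

723 mg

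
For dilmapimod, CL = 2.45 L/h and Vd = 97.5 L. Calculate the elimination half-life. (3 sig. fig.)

k = CL / V = 2.45 / 97.5 = 0.02513 h⁻¹
t½ = ln 2 / k = ln 2 / 0.02513 ≈ 27.6 hours

27.6 hours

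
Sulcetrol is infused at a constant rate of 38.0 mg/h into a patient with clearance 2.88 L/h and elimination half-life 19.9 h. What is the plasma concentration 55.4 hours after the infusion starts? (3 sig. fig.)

Css = rate / CL = 38.0 / 2.88 = 13.19 mg/L
k = ln 2 / 19.9 = 0.03483 h⁻¹
C(t) = Css (1 − e^(−kt)) = 13.19 × (1 − e^(−1.930)) = 13.19 × 0.8548 ≈ 11.3 mg/L

11.3 mg/L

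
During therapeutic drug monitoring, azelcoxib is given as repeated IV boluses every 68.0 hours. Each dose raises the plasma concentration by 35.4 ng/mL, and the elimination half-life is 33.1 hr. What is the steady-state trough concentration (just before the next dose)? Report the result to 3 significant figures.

11.2 ng/mL

k = ln 2 / 33.1 = 0.02094 hr⁻¹
Fraction remaining after one interval: e^(−kτ) = e^(−0.02094 × 68.0) = 0.2408
R = 1 / (1 − 0.2408) = 1.317
Css,max = 35.4 × 1.317 = 46.63 ng/mL
Css,min = Css,max × e^(−kτ) = 46.63 × 0.2408 ≈ 11.2 ng/mL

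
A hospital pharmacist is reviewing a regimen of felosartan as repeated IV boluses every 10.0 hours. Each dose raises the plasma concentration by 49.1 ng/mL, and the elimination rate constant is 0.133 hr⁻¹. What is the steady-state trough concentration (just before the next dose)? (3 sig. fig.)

17.7 ng/mL

Fraction remaining after one interval: e^(−kτ) = e^(−0.1330 × 10.0) = 0.2645
R = 1 / (1 − 0.2645) = 1.360
Css,max = 49.1 × 1.360 = 66.76 ng/mL
Css,min = Css,max × e^(−kτ) = 66.76 × 0.2645 ≈ 17.7 ng/mL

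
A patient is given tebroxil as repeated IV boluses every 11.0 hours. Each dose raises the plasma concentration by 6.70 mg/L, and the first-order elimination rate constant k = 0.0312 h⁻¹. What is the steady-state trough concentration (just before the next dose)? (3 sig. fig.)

Fraction remaining after one interval: e^(−kτ) = e^(−0.03120 × 11.0) = 0.7095
R = 1 / (1 − 0.7095) = 3.442
Css,max = 6.70 × 3.442 = 23.06 mg/L
Css,min = Css,max × e^(−kτ) = 23.06 × 0.7095 ≈ 16.4 mg/L

16.4 mg/L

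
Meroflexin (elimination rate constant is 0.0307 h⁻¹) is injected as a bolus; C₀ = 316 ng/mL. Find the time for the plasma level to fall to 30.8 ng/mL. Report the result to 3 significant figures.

75.8 hours

C(t) = C₀ e^(−kt)  ⇒  t = ln(C₀/C) / k
t = ln(316/30.8) / 0.03070 = 2.328 / 0.03070 ≈ 75.8 hours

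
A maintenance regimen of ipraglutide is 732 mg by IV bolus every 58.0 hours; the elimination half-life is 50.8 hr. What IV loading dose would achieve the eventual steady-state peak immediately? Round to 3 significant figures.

k = ln 2 / 50.8 = 0.01364 hr⁻¹
Accumulation ratio R = 1 / (1 − e^(−kτ)) = 1 / (1 − e^(−0.01364×58.0)) = 1 / (1 − 0.4532) = 1.829
Loading dose = maintenance dose × R = 732 × 1.829 ≈ 1340 mg

1340 mg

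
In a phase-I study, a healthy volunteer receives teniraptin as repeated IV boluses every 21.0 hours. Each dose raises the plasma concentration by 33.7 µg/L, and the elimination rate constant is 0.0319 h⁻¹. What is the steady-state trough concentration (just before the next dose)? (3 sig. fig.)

35.3 µg/L

Fraction remaining after one interval: e^(−kτ) = e^(−0.03190 × 21.0) = 0.5118
R = 1 / (1 − 0.5118) = 2.048
Css,max = 33.7 × 2.048 = 69.02 µg/L
Css,min = Css,max × e^(−kτ) = 69.02 × 0.5118 ≈ 35.3 µg/L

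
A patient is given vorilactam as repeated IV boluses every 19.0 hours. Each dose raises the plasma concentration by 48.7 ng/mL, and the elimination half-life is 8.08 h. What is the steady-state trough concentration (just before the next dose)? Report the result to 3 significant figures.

11.9 ng/mL

k = ln 2 / 8.08 = 0.08579 h⁻¹
Fraction remaining after one interval: e^(−kτ) = e^(−0.08579 × 19.0) = 0.1959
R = 1 / (1 − 0.1959) = 1.244
Css,max = 48.7 × 1.244 = 60.57 ng/mL
Css,min = Css,max × e^(−kτ) = 60.57 × 0.1959 ≈ 11.9 ng/mL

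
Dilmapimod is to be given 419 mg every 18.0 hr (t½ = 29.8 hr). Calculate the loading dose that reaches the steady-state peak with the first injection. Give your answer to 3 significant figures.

k = ln 2 / 29.8 = 0.02326 hr⁻¹
Accumulation ratio R = 1 / (1 − e^(−kτ)) = 1 / (1 − e^(−0.02326×18.0)) = 1 / (1 − 0.6579) = 2.923
Loading dose = maintenance dose × R = 419 × 2.923 ≈ 1220 mg

1220 mg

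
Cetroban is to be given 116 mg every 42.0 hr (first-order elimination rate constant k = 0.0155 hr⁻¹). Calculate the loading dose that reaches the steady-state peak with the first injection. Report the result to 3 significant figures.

242 mg

Accumulation ratio R = 1 / (1 − e^(−kτ)) = 1 / (1 − e^(−0.01550×42.0)) = 1 / (1 − 0.5215) = 2.090
Loading dose = maintenance dose × R = 116 × 2.090 ≈ 242 mg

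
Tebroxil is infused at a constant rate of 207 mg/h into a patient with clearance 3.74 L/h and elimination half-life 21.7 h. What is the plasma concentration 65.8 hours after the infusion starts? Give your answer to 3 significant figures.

48.6 mg/L

Css = rate / CL = 207 / 3.74 = 55.35 mg/L
k = ln 2 / 21.7 = 0.03194 h⁻¹
C(t) = Css (1 − e^(−kt)) = 55.35 × (1 − e^(−2.102)) = 55.35 × 0.8778 ≈ 48.6 mg/L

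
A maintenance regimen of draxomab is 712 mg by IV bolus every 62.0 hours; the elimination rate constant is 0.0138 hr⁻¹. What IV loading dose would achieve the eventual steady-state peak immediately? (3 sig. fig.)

Accumulation ratio R = 1 / (1 − e^(−kτ)) = 1 / (1 − e^(−0.01380×62.0)) = 1 / (1 − 0.4250) = 1.739
Loading dose = maintenance dose × R = 712 × 1.739 ≈ 1240 mg

1240 mg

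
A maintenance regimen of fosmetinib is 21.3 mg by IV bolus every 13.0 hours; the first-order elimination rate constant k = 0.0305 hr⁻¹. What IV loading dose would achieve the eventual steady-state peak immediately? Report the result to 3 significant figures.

65.1 mg

Accumulation ratio R = 1 / (1 − e^(−kτ)) = 1 / (1 − e^(−0.03050×13.0)) = 1 / (1 − 0.6727) = 3.055
Loading dose = maintenance dose × R = 21.3 × 3.055 ≈ 65.1 mg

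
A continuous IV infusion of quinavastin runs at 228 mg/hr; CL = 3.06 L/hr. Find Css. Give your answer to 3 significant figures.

74.5 µg/mL

Css = infusion rate / CL = 228 / 3.06 ≈ 74.5 µg/mL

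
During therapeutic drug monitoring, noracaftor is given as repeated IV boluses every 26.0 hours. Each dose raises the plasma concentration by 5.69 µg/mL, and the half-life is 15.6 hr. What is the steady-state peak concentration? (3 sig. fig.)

8.31 µg/mL

k = ln 2 / 15.6 = 0.04443 hr⁻¹
Fraction remaining after one interval: e^(−kτ) = e^(−0.04443 × 26.0) = 0.3150
R = 1 / (1 − 0.3150) = 1.460
Css,max = 5.69 × 1.460 ≈ 8.31 µg/mL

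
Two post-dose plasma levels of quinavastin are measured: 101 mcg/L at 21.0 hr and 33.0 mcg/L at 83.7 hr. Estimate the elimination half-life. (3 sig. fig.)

k = ln(C₁/C₂) / (t₂ − t₁) = ln(101/33.0) / (83.7 − 21.0)
  = 1.119 / 62.70 = 0.01784 hr⁻¹
t½ = ln 2 / k = ln 2 / 0.01784 ≈ 38.9 hours

38.9 hours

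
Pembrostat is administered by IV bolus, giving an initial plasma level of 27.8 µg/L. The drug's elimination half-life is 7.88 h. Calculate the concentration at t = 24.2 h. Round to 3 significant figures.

3.31 µg/L

k = ln 2 / 7.88 = 0.08796 h⁻¹
C(t) = C₀ e^(−kt) = 27.8 × e^(−0.08796 × 24.2) = 27.8 × e^(−2.129) = 27.8 × 0.1190 ≈ 3.31 µg/L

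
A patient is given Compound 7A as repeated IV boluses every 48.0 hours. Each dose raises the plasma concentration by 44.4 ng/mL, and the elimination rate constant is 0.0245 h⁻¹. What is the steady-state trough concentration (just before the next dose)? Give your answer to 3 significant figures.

19.8 ng/mL

Fraction remaining after one interval: e^(−kτ) = e^(−0.02450 × 48.0) = 0.3085
R = 1 / (1 − 0.3085) = 1.446
Css,max = 44.4 × 1.446 = 64.21 ng/mL
Css,min = Css,max × e^(−kτ) = 64.21 × 0.3085 ≈ 19.8 ng/mL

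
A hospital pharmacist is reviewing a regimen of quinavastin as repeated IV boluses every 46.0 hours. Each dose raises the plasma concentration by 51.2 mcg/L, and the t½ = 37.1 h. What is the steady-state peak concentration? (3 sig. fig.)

k = ln 2 / 37.1 = 0.01868 h⁻¹
Fraction remaining after one interval: e^(−kτ) = e^(−0.01868 × 46.0) = 0.4234
R = 1 / (1 − 0.4234) = 1.734
Css,max = 51.2 × 1.734 ≈ 88.8 mcg/L

88.8 mcg/L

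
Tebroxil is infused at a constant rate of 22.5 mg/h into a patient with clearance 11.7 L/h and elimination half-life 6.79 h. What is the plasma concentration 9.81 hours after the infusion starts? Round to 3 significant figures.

Css = rate / CL = 22.5 / 11.7 = 1.923 mg/L
k = ln 2 / 6.79 = 0.1021 h⁻¹
C(t) = Css (1 − e^(−kt)) = 1.923 × (1 − e^(−1.001)) = 1.923 × 0.6326 ≈ 1.22 mg/L

1.22 mg/L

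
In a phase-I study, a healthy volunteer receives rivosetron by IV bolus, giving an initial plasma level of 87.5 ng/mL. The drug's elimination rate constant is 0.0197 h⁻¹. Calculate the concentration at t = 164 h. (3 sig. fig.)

C(t) = C₀ e^(−kt) = 87.5 × e^(−0.01970 × 164) = 87.5 × e^(−3.231) = 87.5 × 0.03953 ≈ 3.46 ng/mL

3.46 ng/mL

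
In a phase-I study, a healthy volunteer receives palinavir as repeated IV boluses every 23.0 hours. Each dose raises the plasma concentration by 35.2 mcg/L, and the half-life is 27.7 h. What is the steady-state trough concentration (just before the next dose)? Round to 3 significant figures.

k = ln 2 / 27.7 = 0.02502 h⁻¹
Fraction remaining after one interval: e^(−kτ) = e^(−0.02502 × 23.0) = 0.5624
R = 1 / (1 − 0.5624) = 2.285
Css,max = 35.2 × 2.285 = 80.44 mcg/L
Css,min = Css,max × e^(−kτ) = 80.44 × 0.5624 ≈ 45.2 mcg/L

45.2 mcg/L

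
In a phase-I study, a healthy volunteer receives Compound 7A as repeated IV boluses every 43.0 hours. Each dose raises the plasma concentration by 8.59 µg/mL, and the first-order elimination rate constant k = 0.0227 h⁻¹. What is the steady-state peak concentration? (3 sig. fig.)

Fraction remaining after one interval: e^(−kτ) = e^(−0.02270 × 43.0) = 0.3768
R = 1 / (1 − 0.3768) = 1.605
Css,max = 8.59 × 1.605 ≈ 13.8 µg/mL

13.8 µg/mL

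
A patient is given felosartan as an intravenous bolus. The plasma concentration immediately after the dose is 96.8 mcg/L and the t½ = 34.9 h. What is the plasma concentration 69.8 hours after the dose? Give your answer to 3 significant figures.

k = ln 2 / 34.9 = 0.01986 h⁻¹
C(t) = C₀ e^(−kt) = 96.8 × e^(−0.01986 × 69.8) = 96.8 × e^(−1.386) = 96.8 × 0.2500 ≈ 24.2 mcg/L

24.2 mcg/L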